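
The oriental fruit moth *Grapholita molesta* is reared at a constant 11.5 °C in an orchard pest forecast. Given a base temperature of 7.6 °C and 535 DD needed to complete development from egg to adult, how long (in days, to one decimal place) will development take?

137.2 days

Daily accumulation = 11.5 − 7.6 = 3.9 DD/day.
Duration = 535 / 3.9 = 137.179 ≈ 137.2 days.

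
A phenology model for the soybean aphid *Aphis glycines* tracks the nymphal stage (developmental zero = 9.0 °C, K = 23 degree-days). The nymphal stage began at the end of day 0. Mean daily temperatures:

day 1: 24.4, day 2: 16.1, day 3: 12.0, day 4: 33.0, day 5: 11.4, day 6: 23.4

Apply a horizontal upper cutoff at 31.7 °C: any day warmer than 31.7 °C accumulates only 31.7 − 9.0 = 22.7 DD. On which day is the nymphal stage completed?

day 3

Daily DD above 9.0 °C (capped at 22.7): 15.4, 7.1, 3.0, 22.7, 2.4, 14.4.
Cumulative: 15.4, 22.5, 25.5, 48.2, 50.6, 65.0.
The total first reaches 23 DD on day 3.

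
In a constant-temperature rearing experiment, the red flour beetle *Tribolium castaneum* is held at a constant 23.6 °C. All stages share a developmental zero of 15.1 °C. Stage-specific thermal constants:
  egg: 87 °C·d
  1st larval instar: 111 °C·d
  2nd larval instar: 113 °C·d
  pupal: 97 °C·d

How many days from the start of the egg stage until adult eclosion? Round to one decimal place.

48.0 days

Daily accumulation at 23.6 °C = 23.6 − 15.1 = 8.5 DD/day.
Total K = 87 + 111 + 113 + 97 = 408 DD.
Total duration = 408 / 8.5 = 48.000 ≈ 48.0 days.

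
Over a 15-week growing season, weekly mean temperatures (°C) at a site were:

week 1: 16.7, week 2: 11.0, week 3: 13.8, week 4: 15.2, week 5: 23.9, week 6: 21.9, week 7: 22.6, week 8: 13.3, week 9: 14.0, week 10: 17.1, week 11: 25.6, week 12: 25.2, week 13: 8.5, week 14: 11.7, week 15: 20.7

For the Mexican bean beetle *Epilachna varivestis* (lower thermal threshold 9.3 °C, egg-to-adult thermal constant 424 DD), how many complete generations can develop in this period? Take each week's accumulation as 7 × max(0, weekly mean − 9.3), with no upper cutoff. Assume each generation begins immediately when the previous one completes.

2 generations

Weekly DD (7 × max(0, T̄ − 9.3)): 51.8, 11.9, 31.5, 41.3, 102.2, 88.2, 93.1, 28.0, 32.9, 54.6, 114.1, 111.3, 0.0, 16.8, 79.8.
Season total = 857.5 DD.
Complete generations = ⌊857.5 / 424⌋ = 2.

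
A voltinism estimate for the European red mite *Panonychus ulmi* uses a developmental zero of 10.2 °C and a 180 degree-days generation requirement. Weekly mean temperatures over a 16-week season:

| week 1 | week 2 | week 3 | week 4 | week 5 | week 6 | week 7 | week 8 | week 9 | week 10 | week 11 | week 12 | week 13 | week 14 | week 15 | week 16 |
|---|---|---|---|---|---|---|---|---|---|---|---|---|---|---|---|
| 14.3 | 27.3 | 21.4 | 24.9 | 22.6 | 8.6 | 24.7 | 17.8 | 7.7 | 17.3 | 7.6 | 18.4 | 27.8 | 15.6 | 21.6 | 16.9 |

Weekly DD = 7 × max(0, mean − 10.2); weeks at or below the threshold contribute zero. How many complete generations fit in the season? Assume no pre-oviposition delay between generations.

Weekly DD (7 × max(0, T̄ − 10.2)): 28.7, 119.7, 78.4, 102.9, 86.8, 0.0, 101.5, 53.2, 0.0, 49.7, 0.0, 57.4, 123.2, 37.8, 79.8, 46.9.
Season total = 966.0 DD.
Complete generations = ⌊966.0 / 180⌋ = 5.

5 generations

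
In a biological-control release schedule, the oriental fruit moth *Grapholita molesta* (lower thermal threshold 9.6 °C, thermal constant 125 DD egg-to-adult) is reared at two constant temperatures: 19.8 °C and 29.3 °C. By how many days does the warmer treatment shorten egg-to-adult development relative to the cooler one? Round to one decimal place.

5.9 days

At 19.8 °C: 125 / (19.8 − 9.6) = 125 / 10.2 = 12.255 d.
At 29.3 °C: 125 / (29.3 − 9.6) = 125 / 19.7 = 6.345 d.
Difference = |12.255 − 6.345| = 5.910 ≈ 5.9 days.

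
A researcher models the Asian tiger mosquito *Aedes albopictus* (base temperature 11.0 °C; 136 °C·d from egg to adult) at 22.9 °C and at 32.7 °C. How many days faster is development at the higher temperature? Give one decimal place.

5.2 days

At 22.9 °C: 136 / (22.9 − 11.0) = 136 / 11.9 = 11.429 d.
At 32.7 °C: 136 / (32.7 − 11.0) = 136 / 21.7 = 6.267 d.
Difference = |11.429 − 6.267| = 5.161 ≈ 5.2 days.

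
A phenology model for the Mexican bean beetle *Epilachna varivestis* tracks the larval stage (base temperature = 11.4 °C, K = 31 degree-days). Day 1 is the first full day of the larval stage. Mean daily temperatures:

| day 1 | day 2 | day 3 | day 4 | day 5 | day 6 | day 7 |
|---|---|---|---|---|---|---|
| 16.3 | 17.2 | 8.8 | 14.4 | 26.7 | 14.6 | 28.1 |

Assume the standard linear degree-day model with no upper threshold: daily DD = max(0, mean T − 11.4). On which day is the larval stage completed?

Daily DD above 11.4 °C: 4.9, 5.8, 0.0, 3.0, 15.3, 3.2, 16.7.
Cumulative: 4.9, 10.7, 10.7, 13.7, 29.0, 32.2, 48.9.
The total first reaches 31 DD on day 6.

day 6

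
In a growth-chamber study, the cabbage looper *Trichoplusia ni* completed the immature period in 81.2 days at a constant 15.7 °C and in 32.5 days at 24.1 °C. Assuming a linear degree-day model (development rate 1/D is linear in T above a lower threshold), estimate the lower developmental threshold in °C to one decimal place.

10.1 °C

Linear rate model ⇒ the product D·(T − T_b) is constant across temperatures.
81.2·(15.7 − T_b) = 32.5·(24.1 − T_b)
T_b = (81.2·15.7 − 32.5·24.1) / (81.2 − 32.5) = 491.59 / 48.7 = 10.094 °C ≈ 10.1 °C.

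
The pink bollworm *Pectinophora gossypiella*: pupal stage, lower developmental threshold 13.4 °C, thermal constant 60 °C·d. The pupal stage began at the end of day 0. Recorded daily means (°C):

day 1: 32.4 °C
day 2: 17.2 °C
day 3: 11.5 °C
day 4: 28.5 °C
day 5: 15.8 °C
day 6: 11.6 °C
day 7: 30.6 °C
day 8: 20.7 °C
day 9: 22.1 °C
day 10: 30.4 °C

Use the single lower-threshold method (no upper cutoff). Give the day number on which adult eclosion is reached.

day 8

Daily DD above 13.4 °C: 19.0, 3.8, 0.0, 15.1, 2.4, 0.0, 17.2, 7.3, 8.7, 17.0.
Cumulative: 19.0, 22.8, 22.8, 37.9, 40.3, 40.3, 57.5, 64.8, 73.5, 90.5.
The total first reaches 60 DD on day 8.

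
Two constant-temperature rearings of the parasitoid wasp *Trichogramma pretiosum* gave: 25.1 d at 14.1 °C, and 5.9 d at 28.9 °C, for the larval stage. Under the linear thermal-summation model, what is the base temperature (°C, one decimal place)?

9.6 °C

Linear rate model ⇒ the product D·(T − T_b) is constant across temperatures.
25.1·(14.1 − T_b) = 5.9·(28.9 − T_b)
T_b = (25.1·14.1 − 5.9·28.9) / (25.1 − 5.9) = 183.40 / 19.2 = 9.552 °C ≈ 9.6 °C.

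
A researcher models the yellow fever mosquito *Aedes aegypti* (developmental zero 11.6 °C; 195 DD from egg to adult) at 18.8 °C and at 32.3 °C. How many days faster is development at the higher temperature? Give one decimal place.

17.7 days

At 18.8 °C: 195 / (18.8 − 11.6) = 195 / 7.2 = 27.083 d.
At 32.3 °C: 195 / (32.3 − 11.6) = 195 / 20.7 = 9.420 d.
Difference = |27.083 − 9.420| = 17.663 ≈ 17.7 days.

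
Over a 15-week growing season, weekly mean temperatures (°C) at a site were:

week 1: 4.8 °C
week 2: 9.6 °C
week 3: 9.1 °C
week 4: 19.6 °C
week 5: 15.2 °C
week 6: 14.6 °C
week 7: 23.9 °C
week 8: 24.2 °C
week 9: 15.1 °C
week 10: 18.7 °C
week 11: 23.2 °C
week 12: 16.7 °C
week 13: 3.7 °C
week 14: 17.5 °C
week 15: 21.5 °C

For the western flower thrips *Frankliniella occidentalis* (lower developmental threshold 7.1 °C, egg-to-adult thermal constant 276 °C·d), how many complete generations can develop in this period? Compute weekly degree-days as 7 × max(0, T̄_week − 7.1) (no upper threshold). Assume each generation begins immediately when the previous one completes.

Weekly DD (7 × max(0, T̄ − 7.1)): 0.0, 17.5, 14.0, 87.5, 56.7, 52.5, 117.6, 119.7, 56.0, 81.2, 112.7, 67.2, 0.0, 72.8, 100.8.
Season total = 956.2 DD.
Complete generations = ⌊956.2 / 276⌋ = 3.

3 generations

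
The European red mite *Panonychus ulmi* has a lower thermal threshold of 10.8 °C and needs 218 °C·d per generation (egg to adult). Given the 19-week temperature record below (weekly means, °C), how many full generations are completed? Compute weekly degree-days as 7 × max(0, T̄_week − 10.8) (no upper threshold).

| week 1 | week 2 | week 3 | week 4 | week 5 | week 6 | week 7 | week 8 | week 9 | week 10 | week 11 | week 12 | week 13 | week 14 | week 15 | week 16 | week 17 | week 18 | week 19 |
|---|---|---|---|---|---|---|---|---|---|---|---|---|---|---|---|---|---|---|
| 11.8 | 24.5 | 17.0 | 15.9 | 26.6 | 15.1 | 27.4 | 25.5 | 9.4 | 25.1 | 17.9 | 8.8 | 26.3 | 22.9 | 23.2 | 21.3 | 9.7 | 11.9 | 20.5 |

5 generations

Weekly DD (7 × max(0, T̄ − 10.8)): 7.0, 95.9, 43.4, 35.7, 110.6, 30.1, 116.2, 102.9, 0.0, 100.1, 49.7, 0.0, 108.5, 84.7, 86.8, 73.5, 0.0, 7.7, 67.9.
Season total = 1120.7 DD.
Complete generations = ⌊1120.7 / 218⌋ = 5.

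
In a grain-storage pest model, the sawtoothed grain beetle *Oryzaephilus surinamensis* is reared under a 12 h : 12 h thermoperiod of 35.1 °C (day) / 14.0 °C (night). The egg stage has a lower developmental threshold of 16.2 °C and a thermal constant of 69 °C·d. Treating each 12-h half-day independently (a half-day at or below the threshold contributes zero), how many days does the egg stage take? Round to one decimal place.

7.3 days

Day half: max(0, 35.1 − 16.2) × 0.5 = 18.9 × 0.5 = 9.45 DD.
Night half: max(0, 14.0 − 16.2) × 0.5 = 0.0 × 0.5 = 0.00 DD.
Per 24 h: 9.45 DD/day.
Duration = 69 / 9.45 = 7.302 ≈ 7.3 days.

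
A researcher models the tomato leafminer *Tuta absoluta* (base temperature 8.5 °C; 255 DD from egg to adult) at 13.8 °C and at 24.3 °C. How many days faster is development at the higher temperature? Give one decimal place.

32.0 days

At 13.8 °C: 255 / (13.8 − 8.5) = 255 / 5.3 = 48.113 d.
At 24.3 °C: 255 / (24.3 − 8.5) = 255 / 15.8 = 16.139 d.
Difference = |48.113 − 16.139| = 31.974 ≈ 32.0 days.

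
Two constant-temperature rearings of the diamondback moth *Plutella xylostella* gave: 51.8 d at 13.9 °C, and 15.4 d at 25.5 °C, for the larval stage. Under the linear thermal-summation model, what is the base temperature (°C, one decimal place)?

Under the model K = D·(T − T_b), so D₁·(T₁ − T_b) = D₂·(T₂ − T_b).
51.8·(13.9 − T_b) = 15.4·(25.5 − T_b)
T_b = (51.8·13.9 − 15.4·25.5) / (51.8 − 15.4) = 327.32 / 36.4 = 8.992 °C ≈ 9.0 °C.

9.0 °C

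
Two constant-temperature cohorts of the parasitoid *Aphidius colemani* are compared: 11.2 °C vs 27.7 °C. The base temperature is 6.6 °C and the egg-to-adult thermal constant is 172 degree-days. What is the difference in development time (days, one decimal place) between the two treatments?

29.2 days

At 11.2 °C: 172 / (11.2 − 6.6) = 172 / 4.6 = 37.391 d.
At 27.7 °C: 172 / (27.7 − 6.6) = 172 / 21.1 = 8.152 d.
Difference = |37.391 − 8.152| = 29.240 ≈ 29.2 days.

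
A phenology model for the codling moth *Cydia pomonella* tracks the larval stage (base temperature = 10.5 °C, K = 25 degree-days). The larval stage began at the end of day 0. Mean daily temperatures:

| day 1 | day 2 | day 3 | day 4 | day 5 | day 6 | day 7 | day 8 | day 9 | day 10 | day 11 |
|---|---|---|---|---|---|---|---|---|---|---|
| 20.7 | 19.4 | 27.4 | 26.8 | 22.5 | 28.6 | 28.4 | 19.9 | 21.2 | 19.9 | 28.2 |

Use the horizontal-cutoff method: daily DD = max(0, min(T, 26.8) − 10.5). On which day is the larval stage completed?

day 3

Daily DD above 10.5 °C (capped at 16.3): 10.2, 8.9, 16.3, 16.3, 12.0, 16.3, 16.3, 9.4, 10.7, 9.4, 16.3.
Cumulative: 10.2, 19.1, 35.4, 51.7, 63.7, 80.0, 96.3, 105.7, 116.4, 125.8, 142.1.
The total first reaches 25 DD on day 3.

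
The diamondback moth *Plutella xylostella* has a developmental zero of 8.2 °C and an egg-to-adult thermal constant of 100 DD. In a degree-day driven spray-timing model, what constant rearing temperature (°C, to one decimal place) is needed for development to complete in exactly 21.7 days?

12.8 °C

Required daily accumulation = 100 / 21.7 = 4.608 DD/day.
T = T_base + 4.608 = 8.2 + 4.608 = 12.808 ≈ 12.8 °C.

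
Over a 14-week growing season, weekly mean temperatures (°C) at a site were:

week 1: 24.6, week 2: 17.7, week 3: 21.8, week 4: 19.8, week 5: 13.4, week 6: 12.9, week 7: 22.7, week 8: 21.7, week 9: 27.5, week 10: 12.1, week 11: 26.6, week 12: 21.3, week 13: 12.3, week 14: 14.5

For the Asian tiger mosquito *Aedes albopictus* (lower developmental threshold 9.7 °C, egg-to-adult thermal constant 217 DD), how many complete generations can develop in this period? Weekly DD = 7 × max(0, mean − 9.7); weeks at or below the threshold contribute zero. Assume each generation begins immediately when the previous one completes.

4 generations

Weekly DD (7 × max(0, T̄ − 9.7)): 104.3, 56.0, 84.7, 70.7, 25.9, 22.4, 91.0, 84.0, 124.6, 16.8, 118.3, 81.2, 18.2, 33.6.
Season total = 931.7 DD.
Complete generations = ⌊931.7 / 217⌋ = 4.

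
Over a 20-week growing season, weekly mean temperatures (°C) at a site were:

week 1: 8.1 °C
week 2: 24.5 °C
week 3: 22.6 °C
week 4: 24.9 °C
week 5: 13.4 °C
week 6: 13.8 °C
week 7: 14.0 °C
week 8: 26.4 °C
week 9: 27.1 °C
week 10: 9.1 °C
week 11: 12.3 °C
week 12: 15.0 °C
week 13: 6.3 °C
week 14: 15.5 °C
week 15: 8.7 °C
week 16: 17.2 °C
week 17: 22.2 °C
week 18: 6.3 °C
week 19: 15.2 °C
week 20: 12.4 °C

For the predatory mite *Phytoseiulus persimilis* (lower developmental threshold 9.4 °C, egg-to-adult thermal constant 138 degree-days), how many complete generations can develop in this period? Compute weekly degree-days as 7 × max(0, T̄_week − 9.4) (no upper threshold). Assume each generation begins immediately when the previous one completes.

Weekly DD (7 × max(0, T̄ − 9.4)): 0.0, 105.7, 92.4, 108.5, 28.0, 30.8, 32.2, 119.0, 123.9, 0.0, 20.3, 39.2, 0.0, 42.7, 0.0, 54.6, 89.6, 0.0, 40.6, 21.0.
Season total = 948.5 DD.
Complete generations = ⌊948.5 / 138⌋ = 6.

6 generations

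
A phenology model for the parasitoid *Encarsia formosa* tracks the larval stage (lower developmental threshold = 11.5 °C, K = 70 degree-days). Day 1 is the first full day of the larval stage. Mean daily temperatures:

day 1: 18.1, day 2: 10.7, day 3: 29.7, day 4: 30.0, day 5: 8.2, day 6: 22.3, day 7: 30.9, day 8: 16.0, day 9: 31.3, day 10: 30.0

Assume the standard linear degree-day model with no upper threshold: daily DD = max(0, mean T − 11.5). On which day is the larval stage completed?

Daily DD above 11.5 °C: 6.6, 0.0, 18.2, 18.5, 0.0, 10.8, 19.4, 4.5, 19.8, 18.5.
Cumulative: 6.6, 6.6, 24.8, 43.3, 43.3, 54.1, 73.5, 78.0, 97.8, 116.3.
The total first reaches 70 DD on day 7.

day 7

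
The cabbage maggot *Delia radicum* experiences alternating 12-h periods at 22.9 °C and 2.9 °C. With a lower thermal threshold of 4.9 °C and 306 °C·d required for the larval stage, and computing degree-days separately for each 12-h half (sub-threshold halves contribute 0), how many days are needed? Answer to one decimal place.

34.0 days

Day half: max(0, 22.9 − 4.9) × 0.5 = 18.0 × 0.5 = 9.00 DD.
Night half: max(0, 2.9 − 4.9) × 0.5 = 0.0 × 0.5 = 0.00 DD.
Per 24 h: 9.00 DD/day.
Duration = 306 / 9.00 = 34.000 ≈ 34.0 days.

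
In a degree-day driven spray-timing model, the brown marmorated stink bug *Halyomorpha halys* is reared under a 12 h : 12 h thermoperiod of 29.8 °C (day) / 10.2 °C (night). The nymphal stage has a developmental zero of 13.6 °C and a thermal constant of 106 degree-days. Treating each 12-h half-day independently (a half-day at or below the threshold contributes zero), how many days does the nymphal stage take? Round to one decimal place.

Day half: max(0, 29.8 − 13.6) × 0.5 = 16.2 × 0.5 = 8.10 DD.
Night half: max(0, 10.2 − 13.6) × 0.5 = 0.0 × 0.5 = 0.00 DD.
Per 24 h: 8.10 DD/day.
Duration = 106 / 8.10 = 13.086 ≈ 13.1 days.

13.1 days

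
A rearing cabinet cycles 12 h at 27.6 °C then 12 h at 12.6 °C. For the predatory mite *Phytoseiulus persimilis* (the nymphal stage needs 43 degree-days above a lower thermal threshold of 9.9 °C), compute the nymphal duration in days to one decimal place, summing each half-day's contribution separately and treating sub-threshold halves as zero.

4.2 days

Day half: max(0, 27.6 − 9.9) × 0.5 = 17.7 × 0.5 = 8.85 DD.
Night half: max(0, 12.6 − 9.9) × 0.5 = 2.7 × 0.5 = 1.35 DD.
Per 24 h: 10.20 DD/day.
Duration = 43 / 10.20 = 4.216 ≈ 4.2 days.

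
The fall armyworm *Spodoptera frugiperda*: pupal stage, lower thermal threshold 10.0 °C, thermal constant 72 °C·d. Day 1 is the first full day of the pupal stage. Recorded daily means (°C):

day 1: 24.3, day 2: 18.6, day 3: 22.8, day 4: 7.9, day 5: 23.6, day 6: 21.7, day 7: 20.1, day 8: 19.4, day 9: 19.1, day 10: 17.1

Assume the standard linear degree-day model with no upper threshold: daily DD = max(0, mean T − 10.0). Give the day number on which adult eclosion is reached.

day 8

Daily DD above 10.0 °C: 14.3, 8.6, 12.8, 0.0, 13.6, 11.7, 10.1, 9.4, 9.1, 7.1.
Cumulative: 14.3, 22.9, 35.7, 35.7, 49.3, 61.0, 71.1, 80.5, 89.6, 96.7.
The total first reaches 72 DD on day 8.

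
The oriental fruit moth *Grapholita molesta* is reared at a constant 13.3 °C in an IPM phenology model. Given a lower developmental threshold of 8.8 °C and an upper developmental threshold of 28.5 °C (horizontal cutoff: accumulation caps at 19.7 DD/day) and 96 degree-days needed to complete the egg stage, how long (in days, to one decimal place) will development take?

21.3 days

Daily accumulation = 13.3 − 8.8 = 4.5 DD/day.
Duration = 96 / 4.5 = 21.333 ≈ 21.3 days.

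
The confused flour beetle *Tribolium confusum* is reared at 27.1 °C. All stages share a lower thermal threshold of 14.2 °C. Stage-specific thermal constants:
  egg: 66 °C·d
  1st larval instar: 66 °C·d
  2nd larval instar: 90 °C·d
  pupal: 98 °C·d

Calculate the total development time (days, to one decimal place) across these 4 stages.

Daily accumulation at 27.1 °C = 27.1 − 14.2 = 12.9 DD/day.
Total K = 66 + 66 + 90 + 98 = 320 DD.
Total duration = 320 / 12.9 = 24.806 ≈ 24.8 days.

24.8 days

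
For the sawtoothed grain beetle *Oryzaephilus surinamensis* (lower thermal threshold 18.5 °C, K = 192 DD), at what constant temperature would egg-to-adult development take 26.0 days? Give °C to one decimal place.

Required daily accumulation = 192 / 26.0 = 7.385 DD/day.
T = T_base + 7.385 = 18.5 + 7.385 = 25.885 ≈ 25.9 °C.

25.9 °C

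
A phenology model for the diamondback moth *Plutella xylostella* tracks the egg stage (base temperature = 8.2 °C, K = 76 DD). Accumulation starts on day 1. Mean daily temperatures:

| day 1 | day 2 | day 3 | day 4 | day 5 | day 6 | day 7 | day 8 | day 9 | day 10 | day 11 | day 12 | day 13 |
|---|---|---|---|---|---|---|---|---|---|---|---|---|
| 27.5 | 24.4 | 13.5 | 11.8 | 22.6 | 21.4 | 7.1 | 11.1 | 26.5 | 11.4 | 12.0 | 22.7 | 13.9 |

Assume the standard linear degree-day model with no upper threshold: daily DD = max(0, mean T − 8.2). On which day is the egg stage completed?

Daily DD above 8.2 °C: 19.3, 16.2, 5.3, 3.6, 14.4, 13.2, 0.0, 2.9, 18.3, 3.2, 3.8, 14.5, 5.7.
Cumulative: 19.3, 35.5, 40.8, 44.4, 58.8, 72.0, 72.0, 74.9, 93.2, 96.4, 100.2, 114.7, 120.4.
The total first reaches 76 DD on day 9.

day 9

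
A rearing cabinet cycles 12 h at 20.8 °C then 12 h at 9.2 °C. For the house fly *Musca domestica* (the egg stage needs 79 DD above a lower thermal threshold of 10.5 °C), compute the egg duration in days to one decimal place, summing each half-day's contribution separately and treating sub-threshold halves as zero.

Day half: max(0, 20.8 − 10.5) × 0.5 = 10.3 × 0.5 = 5.15 DD.
Night half: max(0, 9.2 − 10.5) × 0.5 = 0.0 × 0.5 = 0.00 DD.
Per 24 h: 5.15 DD/day.
Duration = 79 / 5.15 = 15.340 ≈ 15.3 days.

15.3 days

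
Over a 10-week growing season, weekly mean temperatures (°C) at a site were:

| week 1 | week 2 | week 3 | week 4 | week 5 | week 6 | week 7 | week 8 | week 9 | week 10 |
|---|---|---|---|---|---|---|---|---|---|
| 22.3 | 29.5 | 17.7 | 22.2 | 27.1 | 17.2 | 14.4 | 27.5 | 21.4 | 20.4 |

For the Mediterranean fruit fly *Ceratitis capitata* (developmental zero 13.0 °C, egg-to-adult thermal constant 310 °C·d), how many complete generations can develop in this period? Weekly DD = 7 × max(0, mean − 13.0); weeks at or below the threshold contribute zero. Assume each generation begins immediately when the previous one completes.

2 generations

Weekly DD (7 × max(0, T̄ − 13.0)): 65.1, 115.5, 32.9, 64.4, 98.7, 29.4, 9.8, 101.5, 58.8, 51.8.
Season total = 627.9 DD.
Complete generations = ⌊627.9 / 310⌋ = 2.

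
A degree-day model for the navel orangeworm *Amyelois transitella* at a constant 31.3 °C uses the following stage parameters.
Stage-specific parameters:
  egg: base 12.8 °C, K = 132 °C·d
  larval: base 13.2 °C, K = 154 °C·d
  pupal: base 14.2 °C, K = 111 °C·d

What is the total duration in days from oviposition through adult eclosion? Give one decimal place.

egg: 132 / (31.3 − 12.8) = 132 / 18.5 = 7.135 d.
larval: 154 / (31.3 − 13.2) = 154 / 18.1 = 8.508 d.
pupal: 111 / (31.3 − 14.2) = 111 / 17.1 = 6.491 d.
Sum = 22.135 ≈ 22.1 days.

22.1 days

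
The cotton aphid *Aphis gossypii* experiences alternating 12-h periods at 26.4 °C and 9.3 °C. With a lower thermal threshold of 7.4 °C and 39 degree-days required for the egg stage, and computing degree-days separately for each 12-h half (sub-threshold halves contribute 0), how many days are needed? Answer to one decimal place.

Day half: max(0, 26.4 − 7.4) × 0.5 = 19.0 × 0.5 = 9.50 DD.
Night half: max(0, 9.3 − 7.4) × 0.5 = 1.9 × 0.5 = 0.95 DD.
Per 24 h: 10.45 DD/day.
Duration = 39 / 10.45 = 3.732 ≈ 3.7 days.

3.7 days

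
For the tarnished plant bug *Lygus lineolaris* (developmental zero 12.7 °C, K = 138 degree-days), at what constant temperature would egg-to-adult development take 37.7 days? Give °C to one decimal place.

Required daily accumulation = 138 / 37.7 = 3.660 DD/day.
T = T_base + 3.660 = 12.7 + 3.660 = 16.360 ≈ 16.4 °C.

16.4 °C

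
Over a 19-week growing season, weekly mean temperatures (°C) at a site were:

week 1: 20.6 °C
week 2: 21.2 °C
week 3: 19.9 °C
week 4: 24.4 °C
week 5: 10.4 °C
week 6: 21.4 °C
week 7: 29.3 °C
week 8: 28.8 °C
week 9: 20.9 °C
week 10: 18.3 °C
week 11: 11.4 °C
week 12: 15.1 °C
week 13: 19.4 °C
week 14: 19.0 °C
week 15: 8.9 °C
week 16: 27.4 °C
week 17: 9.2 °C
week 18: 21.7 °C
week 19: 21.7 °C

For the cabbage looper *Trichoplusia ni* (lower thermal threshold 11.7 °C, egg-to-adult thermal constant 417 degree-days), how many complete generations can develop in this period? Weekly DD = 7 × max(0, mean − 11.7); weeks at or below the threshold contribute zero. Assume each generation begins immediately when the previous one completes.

Weekly DD (7 × max(0, T̄ − 11.7)): 62.3, 66.5, 57.4, 88.9, 0.0, 67.9, 123.2, 119.7, 64.4, 46.2, 0.0, 23.8, 53.9, 51.1, 0.0, 109.9, 0.0, 70.0, 70.0.
Season total = 1075.2 DD.
Complete generations = ⌊1075.2 / 417⌋ = 2.

2 generations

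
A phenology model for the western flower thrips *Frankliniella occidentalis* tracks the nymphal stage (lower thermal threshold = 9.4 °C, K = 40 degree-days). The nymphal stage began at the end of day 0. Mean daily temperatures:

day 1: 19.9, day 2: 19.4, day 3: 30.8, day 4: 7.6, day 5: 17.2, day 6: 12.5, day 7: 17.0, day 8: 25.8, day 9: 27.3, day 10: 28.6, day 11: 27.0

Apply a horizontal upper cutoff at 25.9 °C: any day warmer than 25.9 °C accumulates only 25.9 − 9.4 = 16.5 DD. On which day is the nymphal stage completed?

Daily DD above 9.4 °C (capped at 16.5): 10.5, 10.0, 16.5, 0.0, 7.8, 3.1, 7.6, 16.4, 16.5, 16.5, 16.5.
Cumulative: 10.5, 20.5, 37.0, 37.0, 44.8, 47.9, 55.5, 71.9, 88.4, 104.9, 121.4.
The total first reaches 40 DD on day 5.

day 5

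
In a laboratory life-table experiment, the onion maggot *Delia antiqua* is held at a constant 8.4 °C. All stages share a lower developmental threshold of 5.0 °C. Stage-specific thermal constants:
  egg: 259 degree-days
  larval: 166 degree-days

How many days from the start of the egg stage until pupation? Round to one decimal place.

Daily accumulation at 8.4 °C = 8.4 − 5.0 = 3.4 DD/day.
Total K = 259 + 166 = 425 DD.
Total duration = 425 / 3.4 = 125.000 ≈ 125.0 days.

125.0 days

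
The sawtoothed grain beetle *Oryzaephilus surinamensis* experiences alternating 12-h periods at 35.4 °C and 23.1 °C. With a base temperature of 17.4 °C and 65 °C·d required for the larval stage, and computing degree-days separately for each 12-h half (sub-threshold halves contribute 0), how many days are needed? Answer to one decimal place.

5.5 days

Day half: max(0, 35.4 − 17.4) × 0.5 = 18.0 × 0.5 = 9.00 DD.
Night half: max(0, 23.1 − 17.4) × 0.5 = 5.7 × 0.5 = 2.85 DD.
Per 24 h: 11.85 DD/day.
Duration = 65 / 11.85 = 5.485 ≈ 5.5 days.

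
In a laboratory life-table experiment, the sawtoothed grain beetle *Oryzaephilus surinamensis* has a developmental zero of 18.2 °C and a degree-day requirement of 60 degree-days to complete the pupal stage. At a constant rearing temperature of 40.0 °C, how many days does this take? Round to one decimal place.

Daily accumulation = 40.0 − 18.2 = 21.8 DD/day.
Duration = 60 / 21.8 = 2.752 ≈ 2.8 days.

2.8 days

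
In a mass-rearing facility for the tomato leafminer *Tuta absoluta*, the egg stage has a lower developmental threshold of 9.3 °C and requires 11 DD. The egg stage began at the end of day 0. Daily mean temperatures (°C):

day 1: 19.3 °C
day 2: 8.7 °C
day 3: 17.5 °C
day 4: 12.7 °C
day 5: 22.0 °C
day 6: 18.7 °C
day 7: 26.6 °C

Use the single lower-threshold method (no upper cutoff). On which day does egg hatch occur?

day 3

Daily DD above 9.3 °C: 10.0, 0.0, 8.2, 3.4, 12.7, 9.4, 17.3.
Cumulative: 10.0, 10.0, 18.2, 21.6, 34.3, 43.7, 61.0.
The total first reaches 11 DD on day 3.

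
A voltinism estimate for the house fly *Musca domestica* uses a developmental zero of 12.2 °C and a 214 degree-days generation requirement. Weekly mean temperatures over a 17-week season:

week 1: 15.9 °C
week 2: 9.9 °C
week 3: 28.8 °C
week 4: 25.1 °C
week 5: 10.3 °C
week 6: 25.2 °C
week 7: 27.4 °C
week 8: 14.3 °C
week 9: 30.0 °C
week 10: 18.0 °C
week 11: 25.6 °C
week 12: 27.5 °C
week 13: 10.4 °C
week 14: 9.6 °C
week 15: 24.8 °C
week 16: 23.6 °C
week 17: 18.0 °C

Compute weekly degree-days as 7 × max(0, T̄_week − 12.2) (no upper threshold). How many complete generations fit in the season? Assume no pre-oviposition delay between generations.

4 generations

Weekly DD (7 × max(0, T̄ − 12.2)): 25.9, 0.0, 116.2, 90.3, 0.0, 91.0, 106.4, 14.7, 124.6, 40.6, 93.8, 107.1, 0.0, 0.0, 88.2, 79.8, 40.6.
Season total = 1019.2 DD.
Complete generations = ⌊1019.2 / 214⌋ = 4.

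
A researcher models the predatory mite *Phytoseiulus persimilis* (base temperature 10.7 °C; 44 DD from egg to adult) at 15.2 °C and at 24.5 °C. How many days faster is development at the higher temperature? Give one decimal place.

At 15.2 °C: 44 / (15.2 − 10.7) = 44 / 4.5 = 9.778 d.
At 24.5 °C: 44 / (24.5 − 10.7) = 44 / 13.8 = 3.188 d.
Difference = |9.778 − 3.188| = 6.589 ≈ 6.6 days.

6.6 days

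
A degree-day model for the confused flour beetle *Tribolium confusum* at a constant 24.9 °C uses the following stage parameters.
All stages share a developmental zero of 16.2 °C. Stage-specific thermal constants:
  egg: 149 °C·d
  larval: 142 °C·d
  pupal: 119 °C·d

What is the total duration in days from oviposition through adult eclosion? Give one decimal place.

Daily accumulation at 24.9 °C = 24.9 − 16.2 = 8.7 DD/day.
Total K = 149 + 142 + 119 = 410 DD.
Total duration = 410 / 8.7 = 47.126 ≈ 47.1 days.

47.1 days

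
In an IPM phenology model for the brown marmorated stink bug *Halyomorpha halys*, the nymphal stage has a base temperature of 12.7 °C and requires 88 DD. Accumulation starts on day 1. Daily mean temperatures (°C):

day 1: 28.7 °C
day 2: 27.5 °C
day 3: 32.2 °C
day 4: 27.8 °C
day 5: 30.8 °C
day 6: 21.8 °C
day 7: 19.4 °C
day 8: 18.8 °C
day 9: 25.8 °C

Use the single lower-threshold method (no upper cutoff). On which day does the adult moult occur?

day 6

Daily DD above 12.7 °C: 16.0, 14.8, 19.5, 15.1, 18.1, 9.1, 6.7, 6.1, 13.1.
Cumulative: 16.0, 30.8, 50.3, 65.4, 83.5, 92.6, 99.3, 105.4, 118.5.
The total first reaches 88 DD on day 6.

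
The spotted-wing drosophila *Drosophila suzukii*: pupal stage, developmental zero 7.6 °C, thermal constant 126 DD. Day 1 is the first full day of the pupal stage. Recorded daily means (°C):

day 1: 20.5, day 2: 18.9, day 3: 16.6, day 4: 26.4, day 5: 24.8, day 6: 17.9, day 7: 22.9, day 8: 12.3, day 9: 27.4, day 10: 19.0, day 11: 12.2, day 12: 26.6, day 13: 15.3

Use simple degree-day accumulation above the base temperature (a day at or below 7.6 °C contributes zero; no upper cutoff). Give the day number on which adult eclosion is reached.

day 10

Daily DD above 7.6 °C: 12.9, 11.3, 9.0, 18.8, 17.2, 10.3, 15.3, 4.7, 19.8, 11.4, 4.6, 19.0, 7.7.
Cumulative: 12.9, 24.2, 33.2, 52.0, 69.2, 79.5, 94.8, 99.5, 119.3, 130.7, 135.3, 154.3, 162.0.
The total first reaches 126 DD on day 10.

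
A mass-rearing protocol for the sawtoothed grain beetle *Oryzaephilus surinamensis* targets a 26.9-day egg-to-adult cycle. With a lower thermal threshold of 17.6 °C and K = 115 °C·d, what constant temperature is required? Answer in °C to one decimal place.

Required daily accumulation = 115 / 26.9 = 4.275 DD/day.
T = T_base + 4.275 = 17.6 + 4.275 = 21.875 ≈ 21.9 °C.

21.9 °C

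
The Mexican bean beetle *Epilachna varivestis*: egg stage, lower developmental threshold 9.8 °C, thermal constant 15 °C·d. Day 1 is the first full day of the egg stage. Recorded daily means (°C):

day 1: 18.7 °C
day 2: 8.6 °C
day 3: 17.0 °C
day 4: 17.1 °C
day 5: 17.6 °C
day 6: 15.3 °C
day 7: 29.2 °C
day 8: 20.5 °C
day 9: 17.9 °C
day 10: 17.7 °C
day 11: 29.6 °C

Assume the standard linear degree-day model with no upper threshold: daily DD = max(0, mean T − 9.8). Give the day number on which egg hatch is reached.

day 3

Daily DD above 9.8 °C: 8.9, 0.0, 7.2, 7.3, 7.8, 5.5, 19.4, 10.7, 8.1, 7.9, 19.8.
Cumulative: 8.9, 8.9, 16.1, 23.4, 31.2, 36.7, 56.1, 66.8, 74.9, 82.8, 102.6.
The total first reaches 15 DD on day 3.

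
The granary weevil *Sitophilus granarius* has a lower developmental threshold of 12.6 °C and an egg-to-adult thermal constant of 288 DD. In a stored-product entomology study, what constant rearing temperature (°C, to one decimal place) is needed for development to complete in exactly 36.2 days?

20.6 °C

Required daily accumulation = 288 / 36.2 = 7.956 DD/day.
T = T_base + 7.956 = 12.6 + 7.956 = 20.556 ≈ 20.6 °C.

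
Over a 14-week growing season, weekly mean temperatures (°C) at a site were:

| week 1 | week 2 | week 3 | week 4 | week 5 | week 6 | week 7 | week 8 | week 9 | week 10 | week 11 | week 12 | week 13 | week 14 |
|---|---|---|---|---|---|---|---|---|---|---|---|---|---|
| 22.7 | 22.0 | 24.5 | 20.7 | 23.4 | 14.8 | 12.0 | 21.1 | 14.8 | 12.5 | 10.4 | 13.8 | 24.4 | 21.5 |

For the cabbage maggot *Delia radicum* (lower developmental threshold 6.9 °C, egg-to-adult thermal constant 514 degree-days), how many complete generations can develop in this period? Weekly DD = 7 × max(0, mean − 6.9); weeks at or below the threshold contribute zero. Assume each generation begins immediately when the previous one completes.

2 generations

Weekly DD (7 × max(0, T̄ − 6.9)): 110.6, 105.7, 123.2, 96.6, 115.5, 55.3, 35.7, 99.4, 55.3, 39.2, 24.5, 48.3, 122.5, 102.2.
Season total = 1134.0 DD.
Complete generations = ⌊1134.0 / 514⌋ = 2.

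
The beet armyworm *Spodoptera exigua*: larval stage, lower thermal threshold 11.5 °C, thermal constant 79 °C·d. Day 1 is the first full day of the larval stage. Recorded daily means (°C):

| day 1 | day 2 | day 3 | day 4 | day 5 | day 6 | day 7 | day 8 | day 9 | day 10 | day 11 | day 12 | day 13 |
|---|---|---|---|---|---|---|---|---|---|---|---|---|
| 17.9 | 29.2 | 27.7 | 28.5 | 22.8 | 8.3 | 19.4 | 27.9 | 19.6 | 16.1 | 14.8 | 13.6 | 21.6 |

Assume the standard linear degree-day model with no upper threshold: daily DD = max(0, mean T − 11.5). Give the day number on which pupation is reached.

Daily DD above 11.5 °C: 6.4, 17.7, 16.2, 17.0, 11.3, 0.0, 7.9, 16.4, 8.1, 4.6, 3.3, 2.1, 10.1.
Cumulative: 6.4, 24.1, 40.3, 57.3, 68.6, 68.6, 76.5, 92.9, 101.0, 105.6, 108.9, 111.0, 121.1.
The total first reaches 79 DD on day 8.

day 8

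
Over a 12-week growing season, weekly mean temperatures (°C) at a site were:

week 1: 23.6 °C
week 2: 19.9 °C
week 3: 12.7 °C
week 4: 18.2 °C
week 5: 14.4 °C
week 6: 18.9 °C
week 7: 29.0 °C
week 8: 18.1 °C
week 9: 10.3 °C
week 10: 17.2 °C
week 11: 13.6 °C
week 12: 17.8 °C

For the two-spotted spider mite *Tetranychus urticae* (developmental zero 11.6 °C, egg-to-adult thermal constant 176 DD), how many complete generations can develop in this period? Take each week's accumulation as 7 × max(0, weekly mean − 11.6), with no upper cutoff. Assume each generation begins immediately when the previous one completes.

Weekly DD (7 × max(0, T̄ − 11.6)): 84.0, 58.1, 7.7, 46.2, 19.6, 51.1, 121.8, 45.5, 0.0, 39.2, 14.0, 43.4.
Season total = 530.6 DD.
Complete generations = ⌊530.6 / 176⌋ = 3.

3 generations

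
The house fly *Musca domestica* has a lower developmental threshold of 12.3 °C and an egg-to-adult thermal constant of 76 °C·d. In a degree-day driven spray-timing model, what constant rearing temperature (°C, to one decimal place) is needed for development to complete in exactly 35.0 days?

14.5 °C

Required daily accumulation = 76 / 35.0 = 2.171 DD/day.
T = T_base + 2.171 = 12.3 + 2.171 = 14.471 ≈ 14.5 °C.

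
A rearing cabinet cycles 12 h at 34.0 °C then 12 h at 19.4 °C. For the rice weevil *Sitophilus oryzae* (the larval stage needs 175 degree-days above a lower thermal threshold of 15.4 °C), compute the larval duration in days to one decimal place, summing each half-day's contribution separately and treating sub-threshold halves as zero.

15.5 days

Day half: max(0, 34.0 − 15.4) × 0.5 = 18.6 × 0.5 = 9.30 DD.
Night half: max(0, 19.4 − 15.4) × 0.5 = 4.0 × 0.5 = 2.00 DD.
Per 24 h: 11.30 DD/day.
Duration = 175 / 11.30 = 15.487 ≈ 15.5 days.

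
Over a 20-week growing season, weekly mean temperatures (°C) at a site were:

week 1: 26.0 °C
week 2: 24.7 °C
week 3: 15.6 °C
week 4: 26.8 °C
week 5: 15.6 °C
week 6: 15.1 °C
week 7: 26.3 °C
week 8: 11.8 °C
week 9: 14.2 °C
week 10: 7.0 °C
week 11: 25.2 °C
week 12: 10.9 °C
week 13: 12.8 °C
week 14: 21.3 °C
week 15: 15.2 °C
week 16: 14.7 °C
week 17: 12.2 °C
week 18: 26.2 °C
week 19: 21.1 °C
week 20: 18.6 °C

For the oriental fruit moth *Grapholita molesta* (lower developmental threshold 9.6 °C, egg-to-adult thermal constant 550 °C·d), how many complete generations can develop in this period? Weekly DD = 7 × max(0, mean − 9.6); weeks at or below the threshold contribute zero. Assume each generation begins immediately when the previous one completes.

Weekly DD (7 × max(0, T̄ − 9.6)): 114.8, 105.7, 42.0, 120.4, 42.0, 38.5, 116.9, 15.4, 32.2, 0.0, 109.2, 9.1, 22.4, 81.9, 39.2, 35.7, 18.2, 116.2, 80.5, 63.0.
Season total = 1203.3 DD.
Complete generations = ⌊1203.3 / 550⌋ = 2.

2 generations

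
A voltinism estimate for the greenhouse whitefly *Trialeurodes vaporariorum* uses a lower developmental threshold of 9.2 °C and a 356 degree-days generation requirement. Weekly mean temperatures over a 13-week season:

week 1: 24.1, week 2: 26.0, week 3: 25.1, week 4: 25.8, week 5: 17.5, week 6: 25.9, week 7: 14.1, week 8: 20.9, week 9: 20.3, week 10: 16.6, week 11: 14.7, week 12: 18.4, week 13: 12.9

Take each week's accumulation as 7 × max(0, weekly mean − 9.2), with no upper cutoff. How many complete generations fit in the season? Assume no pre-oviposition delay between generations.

2 generations

Weekly DD (7 × max(0, T̄ − 9.2)): 104.3, 117.6, 111.3, 116.2, 58.1, 116.9, 34.3, 81.9, 77.7, 51.8, 38.5, 64.4, 25.9.
Season total = 998.9 DD.
Complete generations = ⌊998.9 / 356⌋ = 2.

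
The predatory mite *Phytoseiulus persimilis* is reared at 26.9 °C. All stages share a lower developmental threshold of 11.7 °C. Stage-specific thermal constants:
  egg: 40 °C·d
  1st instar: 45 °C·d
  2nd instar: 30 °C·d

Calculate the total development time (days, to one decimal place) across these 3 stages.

Daily accumulation at 26.9 °C = 26.9 − 11.7 = 15.2 DD/day.
Total K = 40 + 45 + 30 = 115 DD.
Total duration = 115 / 15.2 = 7.566 ≈ 7.6 days.

7.6 days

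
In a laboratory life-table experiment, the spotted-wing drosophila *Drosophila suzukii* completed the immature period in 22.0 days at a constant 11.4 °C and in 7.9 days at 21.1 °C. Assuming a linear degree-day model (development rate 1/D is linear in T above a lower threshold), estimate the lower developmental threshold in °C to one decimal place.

Equal thermal constants: D₁(T₁ − T_b) = D₂(T₂ − T_b).
22.0·(11.4 − T_b) = 7.9·(21.1 − T_b)
T_b = (22.0·11.4 − 7.9·21.1) / (22.0 − 7.9) = 84.11 / 14.1 = 5.965 °C ≈ 6.0 °C.

6.0 °C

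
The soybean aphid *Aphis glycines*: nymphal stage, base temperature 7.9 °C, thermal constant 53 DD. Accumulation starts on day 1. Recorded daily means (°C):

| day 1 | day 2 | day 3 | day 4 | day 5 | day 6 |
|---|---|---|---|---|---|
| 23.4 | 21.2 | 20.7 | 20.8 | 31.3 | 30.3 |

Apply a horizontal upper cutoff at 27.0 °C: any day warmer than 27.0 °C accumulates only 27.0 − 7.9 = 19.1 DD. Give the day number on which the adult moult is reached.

day 4

Daily DD above 7.9 °C (capped at 19.1): 15.5, 13.3, 12.8, 12.9, 19.1, 19.1.
Cumulative: 15.5, 28.8, 41.6, 54.5, 73.6, 92.7.
The total first reaches 53 DD on day 4.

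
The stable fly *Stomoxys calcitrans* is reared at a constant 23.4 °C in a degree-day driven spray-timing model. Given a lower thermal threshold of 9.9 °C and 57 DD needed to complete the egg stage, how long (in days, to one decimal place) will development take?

4.2 days

Daily accumulation = 23.4 − 9.9 = 13.5 DD/day.
Duration = 57 / 13.5 = 4.222 ≈ 4.2 days.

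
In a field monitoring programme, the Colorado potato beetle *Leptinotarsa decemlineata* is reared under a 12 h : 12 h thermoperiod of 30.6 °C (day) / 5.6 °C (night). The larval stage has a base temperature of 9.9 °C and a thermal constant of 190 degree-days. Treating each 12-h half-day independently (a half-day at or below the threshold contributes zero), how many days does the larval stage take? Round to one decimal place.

18.4 days

Day half: max(0, 30.6 − 9.9) × 0.5 = 20.7 × 0.5 = 10.35 DD.
Night half: max(0, 5.6 − 9.9) × 0.5 = 0.0 × 0.5 = 0.00 DD.
Per 24 h: 10.35 DD/day.
Duration = 190 / 10.35 = 18.357 ≈ 18.4 days.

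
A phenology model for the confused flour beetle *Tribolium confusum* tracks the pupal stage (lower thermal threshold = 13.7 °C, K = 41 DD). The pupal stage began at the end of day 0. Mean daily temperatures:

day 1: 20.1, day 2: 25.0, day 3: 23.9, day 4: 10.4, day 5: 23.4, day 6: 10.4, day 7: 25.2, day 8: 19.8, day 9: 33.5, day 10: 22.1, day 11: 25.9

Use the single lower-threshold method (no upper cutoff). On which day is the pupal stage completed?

day 7

Daily DD above 13.7 °C: 6.4, 11.3, 10.2, 0.0, 9.7, 0.0, 11.5, 6.1, 19.8, 8.4, 12.2.
Cumulative: 6.4, 17.7, 27.9, 27.9, 37.6, 37.6, 49.1, 55.2, 75.0, 83.4, 95.6.
The total first reaches 41 DD on day 7.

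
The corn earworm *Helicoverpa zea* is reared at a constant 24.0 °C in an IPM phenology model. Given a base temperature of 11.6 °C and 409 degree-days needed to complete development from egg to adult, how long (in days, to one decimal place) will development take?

33.0 days

Daily accumulation = 24.0 − 11.6 = 12.4 DD/day.
Duration = 409 / 12.4 = 32.984 ≈ 33.0 days.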